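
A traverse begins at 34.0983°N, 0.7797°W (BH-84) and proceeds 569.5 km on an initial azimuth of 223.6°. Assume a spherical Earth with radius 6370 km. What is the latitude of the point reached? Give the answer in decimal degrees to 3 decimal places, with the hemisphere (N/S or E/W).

30.320°N

δ = d/R = 569.5/6370 = 0.089403 rad
φ₂ = arcsin(sin φ₁ cos δ + cos φ₁ sin δ cos θ)
   = arcsin(0.56061·0.99601 + 0.82808·0.08928·-0.72417) = 30.32035°
λ₂ = λ₁ + atan2(sin θ sin δ cos φ₁, cos δ − sin φ₁ sin φ₂) = -4.87002°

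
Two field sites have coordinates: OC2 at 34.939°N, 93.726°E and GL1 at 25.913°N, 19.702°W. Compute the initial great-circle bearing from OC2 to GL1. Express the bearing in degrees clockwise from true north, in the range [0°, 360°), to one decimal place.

304.3°

Δλ = -113.4280°
y = sin Δλ · cos φ₂ = -0.825308
x = cos φ₁ sin φ₂ − sin φ₁ cos φ₂ cos Δλ = 0.563052
θ = atan2(y, x) = -55.6969° → 304.3031° (mod 360°)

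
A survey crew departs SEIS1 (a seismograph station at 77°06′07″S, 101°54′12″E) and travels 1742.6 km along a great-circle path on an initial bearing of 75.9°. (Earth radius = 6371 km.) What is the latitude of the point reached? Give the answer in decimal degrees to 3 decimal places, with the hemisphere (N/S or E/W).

67.495°S

SEIS1: φ = -77.10194°, λ = +101.90333°
δ = d/R = 1742.6/6371 = 0.273521 rad
φ₂ = arcsin(sin φ₁ cos δ + cos φ₁ sin δ cos θ)
   = arcsin(-0.97477·0.96283 + 0.22322·0.27012·0.24362) = -67.49462°
λ₂ = λ₁ + atan2(sin θ sin δ cos φ₁, cos δ − sin φ₁ sin φ₂) = 145.09519°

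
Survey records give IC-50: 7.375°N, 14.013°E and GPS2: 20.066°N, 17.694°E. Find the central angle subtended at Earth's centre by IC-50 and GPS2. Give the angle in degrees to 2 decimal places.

13.18°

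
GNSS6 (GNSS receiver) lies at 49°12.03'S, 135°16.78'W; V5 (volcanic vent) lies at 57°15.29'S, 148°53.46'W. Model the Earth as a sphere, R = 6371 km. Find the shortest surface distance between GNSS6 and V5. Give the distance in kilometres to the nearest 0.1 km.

1269.6 km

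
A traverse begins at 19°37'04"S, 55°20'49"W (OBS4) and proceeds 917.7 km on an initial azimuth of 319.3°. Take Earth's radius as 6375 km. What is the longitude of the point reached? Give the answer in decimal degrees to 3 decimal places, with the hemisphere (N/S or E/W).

60.863°W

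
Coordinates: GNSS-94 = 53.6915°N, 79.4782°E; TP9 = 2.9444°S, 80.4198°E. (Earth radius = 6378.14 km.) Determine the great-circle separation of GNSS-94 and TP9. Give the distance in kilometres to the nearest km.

6305 km

Δφ = -56.6359°,  Δλ = 0.9416°
a = sin²(Δφ/2) + cos φ₁ cos φ₂ sin²(Δλ/2) = 0.225061
c = 2·arcsin(√a) = 0.988579 rad = 56.6414°
d = R·c = 6378.14 × 0.988579 = 6305.3 km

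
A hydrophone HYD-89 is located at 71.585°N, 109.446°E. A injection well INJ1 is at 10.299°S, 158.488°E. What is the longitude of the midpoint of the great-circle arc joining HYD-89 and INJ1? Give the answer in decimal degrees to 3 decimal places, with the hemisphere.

Bx = cos φ₂ cos Δλ = 0.644944,  By = cos φ₂ sin Δλ = 0.743023
φₘ = atan2(sin φ₁ + sin φ₂, √((cos φ₁ + Bx)² + By²)) = 32.37267°
λₘ = λ₁ + atan2(By, cos φ₁ + Bx) = 147.16093°

147.161°E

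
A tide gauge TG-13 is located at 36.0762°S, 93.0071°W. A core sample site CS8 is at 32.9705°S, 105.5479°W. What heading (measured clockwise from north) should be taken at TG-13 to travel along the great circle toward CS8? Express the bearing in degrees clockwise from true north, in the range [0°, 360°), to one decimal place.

283.1°

Δλ = -12.5408°
y = sin Δλ · cos φ₂ = -0.182165
x = cos φ₁ sin φ₂ − sin φ₁ cos φ₂ cos Δλ = 0.042392
θ = atan2(y, x) = -76.8999° → 283.1001° (mod 360°)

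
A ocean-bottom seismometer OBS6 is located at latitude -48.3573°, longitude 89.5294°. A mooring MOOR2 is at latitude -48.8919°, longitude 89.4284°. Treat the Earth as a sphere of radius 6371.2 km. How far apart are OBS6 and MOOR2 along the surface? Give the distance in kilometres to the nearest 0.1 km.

59.9 km

Δφ = -0.5346°,  Δλ = -0.1010°
a = sin²(Δφ/2) + cos φ₁ cos φ₂ sin²(Δλ/2) = 0.000022
c = 2·arcsin(√a) = 0.009403 rad = 0.5388°
d = R·c = 6371.2 × 0.009403 = 59.9 km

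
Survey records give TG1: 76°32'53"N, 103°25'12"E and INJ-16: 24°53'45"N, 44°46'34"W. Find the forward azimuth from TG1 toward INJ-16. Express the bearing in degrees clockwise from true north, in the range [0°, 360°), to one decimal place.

TG1: φ = +76.54806°, λ = +103.42000°
INJ-16: φ = +24.89583°, λ = -44.77611°
Δλ = -148.1961°
y = sin Δλ · cos φ₂ = -0.478041
x = cos φ₁ sin φ₂ − sin φ₁ cos φ₂ cos Δλ = 0.847665
θ = atan2(y, x) = -29.4208° → 330.5792° (mod 360°)

330.6°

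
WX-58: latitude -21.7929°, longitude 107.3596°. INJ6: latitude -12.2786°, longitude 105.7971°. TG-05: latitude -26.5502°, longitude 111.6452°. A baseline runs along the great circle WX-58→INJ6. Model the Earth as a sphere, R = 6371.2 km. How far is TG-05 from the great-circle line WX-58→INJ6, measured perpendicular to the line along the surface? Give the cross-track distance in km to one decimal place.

335.5 km

δ₁₃ = central angle WX-58→TG-05 = 0.107453 rad  (haversine)
θ₁₃ = bearing WX-58→TG-05 = 141.442°,  θ₁₂ = bearing WX-58→INJ6 = 350.836°
dₓₜ = R·arcsin(sin δ₁₃ · sin(θ₁₃ − θ₁₂)) = 6371.2·arcsin(0.10725·sin(-209.394°)) = 335.522 km
|dₓₜ| = 335.522 km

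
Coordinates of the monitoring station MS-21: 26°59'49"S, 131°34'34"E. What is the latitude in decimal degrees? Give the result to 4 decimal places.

26.9969°S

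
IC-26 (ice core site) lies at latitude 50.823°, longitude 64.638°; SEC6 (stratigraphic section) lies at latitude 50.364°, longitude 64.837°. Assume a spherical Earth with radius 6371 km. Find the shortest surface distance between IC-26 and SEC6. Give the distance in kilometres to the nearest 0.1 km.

Δφ = -0.4590°,  Δλ = 0.1990°
a = sin²(Δφ/2) + cos φ₁ cos φ₂ sin²(Δλ/2) = 0.000017
c = 2·arcsin(√a) = 0.008309 rad = 0.4761°
d = R·c = 6371 × 0.008309 = 52.9 km

52.9 km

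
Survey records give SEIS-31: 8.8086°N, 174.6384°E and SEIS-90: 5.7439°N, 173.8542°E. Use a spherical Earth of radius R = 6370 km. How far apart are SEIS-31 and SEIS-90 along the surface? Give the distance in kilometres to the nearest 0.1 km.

351.5 km

Δφ = -3.0647°,  Δλ = -0.7842°
a = sin²(Δφ/2) + cos φ₁ cos φ₂ sin²(Δλ/2) = 0.000761
c = 2·arcsin(√a) = 0.055185 rad = 3.1619°
d = R·c = 6370 × 0.055185 = 351.5 km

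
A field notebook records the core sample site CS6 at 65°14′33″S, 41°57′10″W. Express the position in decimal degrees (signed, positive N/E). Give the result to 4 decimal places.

lat: 65.2425° S → -65.2425°
lon: 41.9528° W → -41.9528°

-65.2425°, -41.9528°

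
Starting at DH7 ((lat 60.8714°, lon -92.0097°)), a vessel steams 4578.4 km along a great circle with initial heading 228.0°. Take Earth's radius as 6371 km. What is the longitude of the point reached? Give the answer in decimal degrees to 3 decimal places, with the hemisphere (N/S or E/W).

δ = d/R = 4578.4/6371 = 0.718631 rad
φ₂ = arcsin(sin φ₁ cos δ + cos φ₁ sin δ cos θ)
   = arcsin(0.87353·0.75271 + 0.48677·0.65836·-0.66913) = 26.30036°
λ₂ = λ₁ + atan2(sin θ sin δ cos φ₁, cos δ − sin φ₁ sin φ₂) = -125.08542°

125.085°W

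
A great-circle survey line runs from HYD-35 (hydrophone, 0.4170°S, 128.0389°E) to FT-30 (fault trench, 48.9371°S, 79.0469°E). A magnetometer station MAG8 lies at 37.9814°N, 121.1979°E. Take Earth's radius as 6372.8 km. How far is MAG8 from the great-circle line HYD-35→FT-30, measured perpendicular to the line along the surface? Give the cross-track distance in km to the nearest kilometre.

δ₁₃ = central angle HYD-35→MAG8 = 0.679162 rad  (haversine)
θ₁₃ = bearing HYD-35→MAG8 = 351.404°,  θ₁₂ = bearing HYD-35→FT-30 = 213.433°
dₓₜ = R·arcsin(sin δ₁₃ · sin(θ₁₃ − θ₁₂)) = 6372.8·arcsin(0.62814·sin(137.971°)) = 2766.080 km
|dₓₜ| = 2766.080 km

2766 km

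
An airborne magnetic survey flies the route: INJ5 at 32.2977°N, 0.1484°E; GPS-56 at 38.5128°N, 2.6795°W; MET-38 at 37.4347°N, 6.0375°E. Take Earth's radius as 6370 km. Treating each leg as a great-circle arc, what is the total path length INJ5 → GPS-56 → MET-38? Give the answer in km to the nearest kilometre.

INJ5→GPS-56: c = 0.115676 rad, d = 736.85 km
GPS-56→MET-38: c = 0.121350 rad, d = 773.00 km
Total = 736.85 + 773.00 = 1509.85 km

1510 km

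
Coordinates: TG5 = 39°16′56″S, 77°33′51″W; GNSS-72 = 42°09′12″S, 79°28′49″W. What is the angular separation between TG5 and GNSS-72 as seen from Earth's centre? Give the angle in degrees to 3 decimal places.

3.217°

TG5: φ = -39.28222°, λ = -77.56417°
GNSS-72: φ = -42.15333°, λ = -79.48028°
Δφ = -2.8711°,  Δλ = -1.9161°
a = sin²(Δφ/2) + cos φ₁ cos φ₂ sin²(Δλ/2) = 0.000788
c = 2·arcsin(√a) = 0.056152 rad = 3.2173°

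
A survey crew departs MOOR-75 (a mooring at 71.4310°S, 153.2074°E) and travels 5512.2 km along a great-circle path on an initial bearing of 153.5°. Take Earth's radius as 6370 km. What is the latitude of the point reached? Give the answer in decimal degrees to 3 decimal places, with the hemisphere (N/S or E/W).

δ = d/R = 5512.2/6370 = 0.865338 rad
φ₂ = arcsin(sin φ₁ cos δ + cos φ₁ sin δ cos θ)
   = arcsin(-0.94794·0.64838 + 0.31845·0.76131·-0.89493) = -56.26292°
λ₂ = λ₁ + atan2(sin θ sin δ cos φ₁, cos δ − sin φ₁ sin φ₂) = -64.50109°

56.263°S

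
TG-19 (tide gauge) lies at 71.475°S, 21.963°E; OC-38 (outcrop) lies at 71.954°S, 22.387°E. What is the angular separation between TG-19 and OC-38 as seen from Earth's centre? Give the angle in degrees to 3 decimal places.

Δφ = -0.4790°,  Δλ = 0.4240°
a = sin²(Δφ/2) + cos φ₁ cos φ₂ sin²(Δλ/2) = 0.000019
c = 2·arcsin(√a) = 0.008677 rad = 0.4971°

0.497°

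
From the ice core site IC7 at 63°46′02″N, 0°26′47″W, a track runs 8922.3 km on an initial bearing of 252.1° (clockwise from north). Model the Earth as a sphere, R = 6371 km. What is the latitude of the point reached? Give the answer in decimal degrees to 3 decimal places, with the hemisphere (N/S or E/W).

IC7: φ = +63.76722°, λ = -0.44639°
δ = d/R = 8922.3/6371 = 1.400455 rad
φ₂ = arcsin(sin φ₁ cos δ + cos φ₁ sin δ cos θ)
   = arcsin(0.89701·0.16952 + 0.44202·0.98553·-0.30736) = 1.04100°
λ₂ = λ₁ + atan2(sin θ sin δ cos φ₁, cos δ − sin φ₁ sin φ₂) = -70.16090°

1.041°N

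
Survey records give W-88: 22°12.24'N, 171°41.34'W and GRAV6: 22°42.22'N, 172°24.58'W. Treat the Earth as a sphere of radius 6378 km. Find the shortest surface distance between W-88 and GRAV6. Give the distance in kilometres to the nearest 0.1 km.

92.7 km

W-88: φ = +22.20400°, λ = -171.68900°
GRAV6: φ = +22.70367°, λ = -172.40967°
Δφ = 0.4997°,  Δλ = -0.7207°
a = sin²(Δφ/2) + cos φ₁ cos φ₂ sin²(Δλ/2) = 0.000053
c = 2·arcsin(√a) = 0.014532 rad = 0.8326°
d = R·c = 6378 × 0.014532 = 92.7 km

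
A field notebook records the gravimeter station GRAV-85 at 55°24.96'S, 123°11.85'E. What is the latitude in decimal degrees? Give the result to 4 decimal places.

55° + 24.96′/60 = 55 + 0.41600 = 55.4160°

55.4160°S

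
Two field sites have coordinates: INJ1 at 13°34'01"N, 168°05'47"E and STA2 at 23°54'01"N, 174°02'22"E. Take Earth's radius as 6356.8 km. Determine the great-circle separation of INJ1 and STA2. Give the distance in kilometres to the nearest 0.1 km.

INJ1: φ = +13.56694°, λ = +168.09639°
STA2: φ = +23.90028°, λ = +174.03944°
Δφ = 10.3333°,  Δλ = 5.9431°
a = sin²(Δφ/2) + cos φ₁ cos φ₂ sin²(Δλ/2) = 0.010498
c = 2·arcsin(√a) = 0.205279 rad = 11.7616°
d = R·c = 6356.8 × 0.205279 = 1304.9 km

1304.9 km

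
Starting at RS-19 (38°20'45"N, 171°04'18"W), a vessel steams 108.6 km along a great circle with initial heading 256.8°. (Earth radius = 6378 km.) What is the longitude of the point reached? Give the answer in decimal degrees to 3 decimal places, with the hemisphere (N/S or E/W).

RS-19: φ = +38.34583°, λ = -171.07167°
δ = d/R = 108.6/6378 = 0.017027 rad
φ₂ = arcsin(sin φ₁ cos δ + cos φ₁ sin δ cos θ)
   = arcsin(0.62041·0.99986 + 0.78428·0.01703·-0.22835) = 38.11686°
λ₂ = λ₁ + atan2(sin θ sin δ cos φ₁, cos δ − sin φ₁ sin φ₂) = -172.27896°

172.279°W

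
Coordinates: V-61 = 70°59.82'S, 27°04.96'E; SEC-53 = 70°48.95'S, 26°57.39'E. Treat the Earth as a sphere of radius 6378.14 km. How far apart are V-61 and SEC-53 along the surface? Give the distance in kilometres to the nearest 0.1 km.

20.7 km

V-61: φ = -70.99700°, λ = +27.08267°
SEC-53: φ = -70.81583°, λ = +26.95650°
Δφ = 0.1812°,  Δλ = -0.1262°
a = sin²(Δφ/2) + cos φ₁ cos φ₂ sin²(Δλ/2) = 0.000003
c = 2·arcsin(√a) = 0.003243 rad = 0.1858°
d = R·c = 6378.14 × 0.003243 = 20.7 km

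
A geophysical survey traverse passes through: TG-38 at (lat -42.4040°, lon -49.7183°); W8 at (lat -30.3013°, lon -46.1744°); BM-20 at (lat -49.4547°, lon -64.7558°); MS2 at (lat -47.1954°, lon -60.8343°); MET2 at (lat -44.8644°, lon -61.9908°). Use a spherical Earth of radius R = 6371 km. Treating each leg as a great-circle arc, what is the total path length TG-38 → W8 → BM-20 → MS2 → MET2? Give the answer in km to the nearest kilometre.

4680 km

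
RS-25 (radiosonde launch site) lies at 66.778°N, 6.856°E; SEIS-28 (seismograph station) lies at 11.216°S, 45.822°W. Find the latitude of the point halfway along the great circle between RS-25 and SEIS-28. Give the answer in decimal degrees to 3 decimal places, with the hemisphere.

29.906°N

Bx = cos φ₂ cos Δλ = 0.594714,  By = cos φ₂ sin Δλ = -0.780052
φₘ = atan2(sin φ₁ + sin φ₂, √((cos φ₁ + Bx)² + By²)) = 29.90571°
λₘ = λ₁ + atan2(By, cos φ₁ + Bx) = -31.40759°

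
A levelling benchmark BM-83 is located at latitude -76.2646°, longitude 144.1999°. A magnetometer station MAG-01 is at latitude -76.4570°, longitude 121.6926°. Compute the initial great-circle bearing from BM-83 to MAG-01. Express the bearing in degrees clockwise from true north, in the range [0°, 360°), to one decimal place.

257.0°

Δλ = -22.5073°
y = sin Δλ · cos φ₂ = -0.089642
x = cos φ₁ sin φ₂ − sin φ₁ cos φ₂ cos Δλ = -0.020685
θ = atan2(y, x) = -102.9935° → 257.0065° (mod 360°)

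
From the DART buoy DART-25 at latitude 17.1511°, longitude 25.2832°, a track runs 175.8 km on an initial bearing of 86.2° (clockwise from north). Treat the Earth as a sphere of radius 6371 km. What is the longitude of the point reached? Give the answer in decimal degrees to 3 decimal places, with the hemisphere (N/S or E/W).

δ = d/R = 175.8/6371 = 0.027594 rad
φ₂ = arcsin(sin φ₁ cos δ + cos φ₁ sin δ cos θ)
   = arcsin(0.29489·0.99962 + 0.95553·0.02759·0.06627) = 17.24916°
λ₂ = λ₁ + atan2(sin θ sin δ cos φ₁, cos δ − sin φ₁ sin φ₂) = 26.93504°

26.935°E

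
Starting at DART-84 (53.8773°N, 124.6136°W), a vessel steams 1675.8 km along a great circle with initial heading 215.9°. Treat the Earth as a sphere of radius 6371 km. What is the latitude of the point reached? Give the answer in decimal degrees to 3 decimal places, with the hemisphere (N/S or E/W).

40.981°N

δ = d/R = 1675.8/6371 = 0.263036 rad
φ₂ = arcsin(sin φ₁ cos δ + cos φ₁ sin δ cos θ)
   = arcsin(0.80776·0.96561 + 0.58952·0.26001·-0.81004) = 40.98102°
λ₂ = λ₁ + atan2(sin θ sin δ cos φ₁, cos δ − sin φ₁ sin φ₂) = -136.26515°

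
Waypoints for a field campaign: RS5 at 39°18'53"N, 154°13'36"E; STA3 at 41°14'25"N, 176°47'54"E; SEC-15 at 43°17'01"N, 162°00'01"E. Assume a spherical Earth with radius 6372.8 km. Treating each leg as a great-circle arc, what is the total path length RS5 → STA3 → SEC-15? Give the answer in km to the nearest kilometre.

3159 km

RS5: φ = +39.31472°, λ = +154.22667°
STA3: φ = +41.24028°, λ = +176.79833°
SEC-15: φ = +43.28361°, λ = +162.00028°
RS5→STA3: c = 0.301568 rad, d = 1921.83 km
STA3→SEC-15: c = 0.194170 rad, d = 1237.41 km
Total = 1921.83 + 1237.41 = 3159.24 km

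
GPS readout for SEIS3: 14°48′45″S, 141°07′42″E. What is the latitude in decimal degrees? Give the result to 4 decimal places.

14.8125°S

14° + 48′/60 + 45″/3600 = 14 + 0.80000 + 0.01250 = 14.8125°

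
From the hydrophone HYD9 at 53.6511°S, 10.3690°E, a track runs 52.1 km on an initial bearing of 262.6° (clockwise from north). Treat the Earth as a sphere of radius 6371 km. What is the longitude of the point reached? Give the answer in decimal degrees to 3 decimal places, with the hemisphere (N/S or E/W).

δ = d/R = 52.1/6371 = 0.008178 rad
φ₂ = arcsin(sin φ₁ cos δ + cos φ₁ sin δ cos θ)
   = arcsin(-0.80542·0.99997 + 0.59270·0.00818·-0.12880) = -53.70888°
λ₂ = λ₁ + atan2(sin θ sin δ cos φ₁, cos δ − sin φ₁ sin φ₂) = 9.58396°

9.584°E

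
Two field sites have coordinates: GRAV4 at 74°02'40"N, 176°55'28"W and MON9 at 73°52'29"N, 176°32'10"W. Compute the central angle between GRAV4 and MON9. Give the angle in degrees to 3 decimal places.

0.201°

GRAV4: φ = +74.04444°, λ = -176.92444°
MON9: φ = +73.87472°, λ = -176.53611°
Δφ = -0.1697°,  Δλ = 0.3883°
a = sin²(Δφ/2) + cos φ₁ cos φ₂ sin²(Δλ/2) = 0.000003
c = 2·arcsin(√a) = 0.003505 rad = 0.2008°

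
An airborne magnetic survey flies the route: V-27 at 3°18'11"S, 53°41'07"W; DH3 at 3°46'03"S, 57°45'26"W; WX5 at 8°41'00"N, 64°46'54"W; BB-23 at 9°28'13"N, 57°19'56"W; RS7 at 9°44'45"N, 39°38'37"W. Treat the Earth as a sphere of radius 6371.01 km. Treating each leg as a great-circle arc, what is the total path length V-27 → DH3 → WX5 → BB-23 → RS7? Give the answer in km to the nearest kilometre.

V-27: φ = -3.30306°, λ = -53.68528°
DH3: φ = -3.76750°, λ = -57.75722°
WX5: φ = +8.68333°, λ = -64.78167°
BB-23: φ = +9.47028°, λ = -57.33222°
RS7: φ = +9.74583°, λ = -39.64361°
V-27→DH3: c = 0.071395 rad, d = 454.86 km
DH3→WX5: c = 0.249332 rad, d = 1588.50 km
WX5→BB-23: c = 0.129118 rad, d = 822.62 km
BB-23→RS7: c = 0.304398 rad, d = 1939.32 km
Total = 454.86 + 1588.50 + 822.62 + 1939.32 = 4805.29 km

4805 km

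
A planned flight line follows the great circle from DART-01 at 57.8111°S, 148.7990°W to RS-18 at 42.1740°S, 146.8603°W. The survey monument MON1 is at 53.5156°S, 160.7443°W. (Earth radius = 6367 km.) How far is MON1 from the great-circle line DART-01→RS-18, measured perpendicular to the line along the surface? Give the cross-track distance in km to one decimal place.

820.3 km

δ₁₃ = central angle DART-01→MON1 = 0.139167 rad  (haversine)
θ₁₃ = bearing DART-01→MON1 = 297.477°,  θ₁₂ = bearing DART-01→RS-18 = 5.321°
dₓₜ = R·arcsin(sin δ₁₃ · sin(θ₁₃ − θ₁₂)) = 6367·arcsin(0.13872·sin(292.156°)) = -820.268 km
|dₓₜ| = 820.268 km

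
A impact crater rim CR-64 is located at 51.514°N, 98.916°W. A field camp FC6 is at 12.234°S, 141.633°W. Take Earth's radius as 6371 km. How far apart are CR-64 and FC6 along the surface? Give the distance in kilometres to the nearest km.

8193 km

Δφ = -63.7480°,  Δλ = -42.7170°
a = sin²(Δφ/2) + cos φ₁ cos φ₂ sin²(Δλ/2) = 0.359512
c = 2·arcsin(√a) = 1.285986 rad = 73.6816°
d = R·c = 6371 × 1.285986 = 8193.0 km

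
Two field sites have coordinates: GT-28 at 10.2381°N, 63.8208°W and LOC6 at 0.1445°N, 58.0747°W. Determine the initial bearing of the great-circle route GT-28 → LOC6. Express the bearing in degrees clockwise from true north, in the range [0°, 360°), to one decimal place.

150.1°

Δλ = 5.7461°
y = sin Δλ · cos φ₂ = 0.100120
x = cos φ₁ sin φ₂ − sin φ₁ cos φ₂ cos Δλ = -0.174364
θ = atan2(y, x) = 150.1355° → 150.1355° (mod 360°)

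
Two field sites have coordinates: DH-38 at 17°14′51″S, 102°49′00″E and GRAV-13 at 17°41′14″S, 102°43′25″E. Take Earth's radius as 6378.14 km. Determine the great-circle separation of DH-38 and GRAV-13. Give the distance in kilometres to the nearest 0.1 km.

49.9 km

DH-38: φ = -17.24750°, λ = +102.81667°
GRAV-13: φ = -17.68722°, λ = +102.72361°
Δφ = -0.4397°,  Δλ = -0.0931°
a = sin²(Δφ/2) + cos φ₁ cos φ₂ sin²(Δλ/2) = 0.000015
c = 2·arcsin(√a) = 0.007829 rad = 0.4486°
d = R·c = 6378.14 × 0.007829 = 49.9 km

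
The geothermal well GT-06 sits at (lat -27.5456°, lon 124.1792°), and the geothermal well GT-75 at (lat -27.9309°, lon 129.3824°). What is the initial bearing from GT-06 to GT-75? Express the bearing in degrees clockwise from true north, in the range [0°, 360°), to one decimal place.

96.0°

Δλ = 5.2032°
y = sin Δλ · cos φ₂ = 0.080124
x = cos φ₁ sin φ₂ − sin φ₁ cos φ₂ cos Δλ = -0.008408
θ = atan2(y, x) = 95.9908° → 95.9908° (mod 360°)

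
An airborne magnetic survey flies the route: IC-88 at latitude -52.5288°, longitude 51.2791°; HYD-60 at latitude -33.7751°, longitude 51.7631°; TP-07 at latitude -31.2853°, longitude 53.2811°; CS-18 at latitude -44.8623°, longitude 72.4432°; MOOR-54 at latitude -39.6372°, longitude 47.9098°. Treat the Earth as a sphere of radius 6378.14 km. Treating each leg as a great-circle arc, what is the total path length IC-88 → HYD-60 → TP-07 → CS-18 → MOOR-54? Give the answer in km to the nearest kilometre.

6743 km

IC-88→HYD-60: c = 0.327370 rad, d = 2088.01 km
HYD-60→TP-07: c = 0.048858 rad, d = 311.62 km
TP-07→CS-18: c = 0.352555 rad, d = 2248.64 km
CS-18→MOOR-54: c = 0.328383 rad, d = 2094.48 km
Total = 2088.01 + 311.62 + 2248.64 + 2094.48 = 6742.76 km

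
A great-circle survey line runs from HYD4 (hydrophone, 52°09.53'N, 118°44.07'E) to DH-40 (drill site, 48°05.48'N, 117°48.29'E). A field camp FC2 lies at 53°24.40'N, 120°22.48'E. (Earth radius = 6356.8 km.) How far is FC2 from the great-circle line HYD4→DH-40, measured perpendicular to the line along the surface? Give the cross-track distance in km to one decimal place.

HYD4: φ = +52.15883°, λ = +118.73450°
DH-40: φ = +48.09133°, λ = +117.80483°
FC2: φ = +53.40667°, λ = +120.37467°
δ₁₃ = central angle HYD4→FC2 = 0.027821 rad  (haversine)
θ₁₃ = bearing HYD4→FC2 = 37.834°,  θ₁₂ = bearing HYD4→DH-40 = 188.695°
dₓₜ = R·arcsin(sin δ₁₃ · sin(θ₁₃ − θ₁₂)) = 6356.8·arcsin(0.02782·sin(-150.861°)) = -86.107 km
|dₓₜ| = 86.107 km

86.1 km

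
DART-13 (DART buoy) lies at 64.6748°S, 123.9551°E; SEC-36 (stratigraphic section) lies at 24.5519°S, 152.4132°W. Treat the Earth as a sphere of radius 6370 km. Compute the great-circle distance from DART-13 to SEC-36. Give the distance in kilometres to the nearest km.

Δφ = 40.1229°,  Δλ = 83.6317°
a = sin²(Δφ/2) + cos φ₁ cos φ₂ sin²(Δλ/2) = 0.290630
c = 2·arcsin(√a) = 1.138739 rad = 65.2449°
d = R·c = 6370 × 1.138739 = 7253.8 km

7254 km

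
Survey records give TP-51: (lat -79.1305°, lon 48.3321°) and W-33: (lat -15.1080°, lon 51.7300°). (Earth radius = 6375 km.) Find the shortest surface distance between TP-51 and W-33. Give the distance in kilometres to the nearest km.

Δφ = 64.0225°,  Δλ = 3.3979°
a = sin²(Δφ/2) + cos φ₁ cos φ₂ sin²(Δλ/2) = 0.281151
c = 2·arcsin(√a) = 1.117759 rad = 64.0429°
d = R·c = 6375 × 1.117759 = 7125.7 km

7126 km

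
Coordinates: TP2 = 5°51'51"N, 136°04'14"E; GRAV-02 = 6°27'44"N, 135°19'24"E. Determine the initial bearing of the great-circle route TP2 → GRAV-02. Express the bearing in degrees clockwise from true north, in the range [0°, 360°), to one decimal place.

308.9°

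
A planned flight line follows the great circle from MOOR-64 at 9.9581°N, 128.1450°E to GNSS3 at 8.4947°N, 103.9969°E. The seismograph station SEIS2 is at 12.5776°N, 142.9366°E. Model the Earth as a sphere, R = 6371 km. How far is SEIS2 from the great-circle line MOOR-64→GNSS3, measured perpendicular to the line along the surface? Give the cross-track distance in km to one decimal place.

δ₁₃ = central angle MOOR-64→SEIS2 = 0.257230 rad  (haversine)
θ₁₃ = bearing MOOR-64→SEIS2 = 78.367°,  θ₁₂ = bearing MOOR-64→GNSS3 = 268.503°
dₓₜ = R·arcsin(sin δ₁₃ · sin(θ₁₃ − θ₁₂)) = 6371·arcsin(0.25440·sin(-190.136°)) = 285.327 km
|dₓₜ| = 285.327 km

285.3 km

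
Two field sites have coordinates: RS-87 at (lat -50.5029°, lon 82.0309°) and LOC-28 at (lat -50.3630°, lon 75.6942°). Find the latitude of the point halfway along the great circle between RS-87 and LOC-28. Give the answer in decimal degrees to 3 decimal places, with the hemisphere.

50.476°S

Bx = cos φ₂ cos Δλ = 0.634024,  By = cos φ₂ sin Δλ = -0.070408
φₘ = atan2(sin φ₁ + sin φ₂, √((cos φ₁ + Bx)² + By²)) = -50.47598°
λₘ = λ₁ + atan2(By, cos φ₁ + Bx) = 78.85786°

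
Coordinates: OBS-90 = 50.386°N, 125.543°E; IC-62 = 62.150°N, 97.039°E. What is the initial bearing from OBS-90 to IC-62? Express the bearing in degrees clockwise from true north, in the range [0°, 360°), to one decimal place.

318.0°

Δλ = -28.5040°
y = sin Δλ · cos φ₂ = -0.222937
x = cos φ₁ sin φ₂ − sin φ₁ cos φ₂ cos Δλ = 0.247504
θ = atan2(y, x) = -42.0107° → 317.9893° (mod 360°)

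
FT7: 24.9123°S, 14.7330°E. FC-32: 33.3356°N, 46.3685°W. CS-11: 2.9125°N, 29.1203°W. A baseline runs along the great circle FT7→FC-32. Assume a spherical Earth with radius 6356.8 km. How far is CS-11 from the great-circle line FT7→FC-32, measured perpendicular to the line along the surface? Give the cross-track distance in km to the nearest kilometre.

δ₁₃ = central angle FT7→CS-11 = 0.886961 rad  (haversine)
θ₁₃ = bearing FT7→CS-11 = 296.796°,  θ₁₂ = bearing FT7→FC-32 = 312.425°
dₓₜ = R·arcsin(sin δ₁₃ · sin(θ₁₃ − θ₁₂)) = 6356.8·arcsin(0.77516·sin(-15.630°)) = -1337.404 km
|dₓₜ| = 1337.404 km

1337 km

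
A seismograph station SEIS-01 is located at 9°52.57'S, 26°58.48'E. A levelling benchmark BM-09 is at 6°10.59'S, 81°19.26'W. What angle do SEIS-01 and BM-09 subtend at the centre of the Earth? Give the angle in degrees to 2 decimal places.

SEIS-01: φ = -9.87617°, λ = +26.97467°
BM-09: φ = -6.17650°, λ = -81.32100°
Δφ = 3.6997°,  Δλ = -108.2957°
a = sin²(Δφ/2) + cos φ₁ cos φ₂ sin²(Δλ/2) = 0.644510
c = 2·arcsin(√a) = 1.863999 rad = 106.7993°

106.80°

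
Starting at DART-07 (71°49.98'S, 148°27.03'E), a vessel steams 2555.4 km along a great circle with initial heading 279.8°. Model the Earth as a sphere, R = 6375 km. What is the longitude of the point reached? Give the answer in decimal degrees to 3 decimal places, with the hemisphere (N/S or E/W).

DART-07: φ = -71.83300°, λ = +148.45050°
δ = d/R = 2555.4/6375 = 0.400847 rad
φ₂ = arcsin(sin φ₁ cos δ + cos φ₁ sin δ cos θ)
   = arcsin(-0.95015·0.92073 + 0.31179·0.39020·0.17021) = -58.66337°
λ₂ = λ₁ + atan2(sin θ sin δ cos φ₁, cos δ − sin φ₁ sin φ₂) = 100.77536°

100.775°E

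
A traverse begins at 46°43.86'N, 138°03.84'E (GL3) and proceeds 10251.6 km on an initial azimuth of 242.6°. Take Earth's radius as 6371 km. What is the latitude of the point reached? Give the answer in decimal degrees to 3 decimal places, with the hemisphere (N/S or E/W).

GL3: φ = +46.73100°, λ = +138.06400°
δ = d/R = 10251.6/6371 = 1.609104 rad
φ₂ = arcsin(sin φ₁ cos δ + cos φ₁ sin δ cos θ)
   = arcsin(0.72814·-0.03830 + 0.68542·0.99927·-0.46020) = -20.06508°
λ₂ = λ₁ + atan2(sin θ sin δ cos φ₁, cos δ − sin φ₁ sin φ₂) = 67.24396°

20.065°S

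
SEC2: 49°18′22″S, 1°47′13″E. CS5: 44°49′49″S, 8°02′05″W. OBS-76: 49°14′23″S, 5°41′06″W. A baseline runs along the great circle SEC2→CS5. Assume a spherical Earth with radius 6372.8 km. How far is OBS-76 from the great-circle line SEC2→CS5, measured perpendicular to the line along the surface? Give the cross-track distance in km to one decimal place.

SEC2: φ = -49.30611°, λ = +1.78694°
CS5: φ = -44.83028°, λ = -8.03472°
OBS-76: φ = -49.23972°, λ = -5.68500°
δ₁₃ = central angle SEC2→OBS-76 = 0.085060 rad  (haversine)
θ₁₃ = bearing SEC2→OBS-76 = 267.946°,  θ₁₂ = bearing SEC2→CS5 = 300.111°
dₓₜ = R·arcsin(sin δ₁₃ · sin(θ₁₃ − θ₁₂)) = 6372.8·arcsin(0.08496·sin(-32.164°)) = -288.322 km
|dₓₜ| = 288.322 km

288.3 km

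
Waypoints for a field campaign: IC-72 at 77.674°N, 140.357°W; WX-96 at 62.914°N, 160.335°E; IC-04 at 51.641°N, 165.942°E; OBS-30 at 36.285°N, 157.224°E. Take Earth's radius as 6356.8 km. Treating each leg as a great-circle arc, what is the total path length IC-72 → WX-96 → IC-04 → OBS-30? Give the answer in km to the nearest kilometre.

5701 km

IC-72→WX-96: c = 0.404207 rad, d = 2569.47 km
WX-96→IC-04: c = 0.203551 rad, d = 1293.93 km
IC-04→OBS-30: c = 0.289035 rad, d = 1837.34 km
Total = 2569.47 + 1293.93 + 1837.34 = 5700.74 km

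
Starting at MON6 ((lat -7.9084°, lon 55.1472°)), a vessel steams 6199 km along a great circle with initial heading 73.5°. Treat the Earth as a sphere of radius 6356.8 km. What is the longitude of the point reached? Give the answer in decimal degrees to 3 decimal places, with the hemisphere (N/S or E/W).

δ = d/R = 6199/6356.8 = 0.975176 rad
φ₂ = arcsin(sin φ₁ cos δ + cos φ₁ sin δ cos θ)
   = arcsin(-0.13759·0.56102 + 0.99049·0.82780·0.28402) = 8.95630°
λ₂ = λ₁ + atan2(sin θ sin δ cos φ₁, cos δ − sin φ₁ sin φ₂) = 108.61367°

108.614°E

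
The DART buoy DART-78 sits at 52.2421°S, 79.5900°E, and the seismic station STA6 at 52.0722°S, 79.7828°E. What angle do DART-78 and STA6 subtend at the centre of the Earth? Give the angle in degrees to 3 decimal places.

Δφ = 0.1699°,  Δλ = 0.1928°
a = sin²(Δφ/2) + cos φ₁ cos φ₂ sin²(Δλ/2) = 0.000003
c = 2·arcsin(√a) = 0.003613 rad = 0.2070°

0.207°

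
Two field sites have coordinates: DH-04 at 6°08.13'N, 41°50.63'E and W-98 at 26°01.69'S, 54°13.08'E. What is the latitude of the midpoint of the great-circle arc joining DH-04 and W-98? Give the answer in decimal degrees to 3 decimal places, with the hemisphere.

10.003°S

DH-04: φ = +6.13550°, λ = +41.84383°
W-98: φ = -26.02817°, λ = +54.21800°
Bx = cos φ₂ cos Δλ = 0.877704,  By = cos φ₂ sin Δλ = 0.192561
φₘ = atan2(sin φ₁ + sin φ₂, √((cos φ₁ + Bx)² + By²)) = -10.00329°
λₘ = λ₁ + atan2(By, cos φ₁ + Bx) = 47.71691°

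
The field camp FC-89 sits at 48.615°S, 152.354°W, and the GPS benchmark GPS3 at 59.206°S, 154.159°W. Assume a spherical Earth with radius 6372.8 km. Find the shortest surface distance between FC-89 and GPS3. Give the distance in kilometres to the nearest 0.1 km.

1183.8 km

Δφ = -10.5910°,  Δλ = -1.8050°
a = sin²(Δφ/2) + cos φ₁ cos φ₂ sin²(Δλ/2) = 0.008602
c = 2·arcsin(√a) = 0.185759 rad = 10.6432°
d = R·c = 6372.8 × 0.185759 = 1183.8 km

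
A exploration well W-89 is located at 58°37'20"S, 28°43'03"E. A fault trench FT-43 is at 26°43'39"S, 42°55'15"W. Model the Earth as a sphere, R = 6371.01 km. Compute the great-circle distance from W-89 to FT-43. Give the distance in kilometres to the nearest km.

6445 km

W-89: φ = -58.62222°, λ = +28.71750°
FT-43: φ = -26.72750°, λ = -42.92083°
Δφ = 31.8947°,  Δλ = -71.6383°
a = sin²(Δφ/2) + cos φ₁ cos φ₂ sin²(Δλ/2) = 0.234765
c = 2·arcsin(√a) = 1.011642 rad = 57.9628°
d = R·c = 6371.01 × 1.011642 = 6445.2 km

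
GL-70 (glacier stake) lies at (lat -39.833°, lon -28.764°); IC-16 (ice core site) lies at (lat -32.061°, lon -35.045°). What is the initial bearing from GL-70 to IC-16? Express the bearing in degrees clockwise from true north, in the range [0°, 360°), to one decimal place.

Δλ = -6.2810°
y = sin Δλ · cos φ₂ = -0.092719
x = cos φ₁ sin φ₂ − sin φ₁ cos φ₂ cos Δλ = 0.131973
θ = atan2(y, x) = -35.0903° → 324.9097° (mod 360°)

324.9°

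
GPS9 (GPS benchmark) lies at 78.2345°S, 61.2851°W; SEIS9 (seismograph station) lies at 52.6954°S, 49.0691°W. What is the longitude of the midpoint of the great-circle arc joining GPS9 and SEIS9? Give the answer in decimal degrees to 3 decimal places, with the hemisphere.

Bx = cos φ₂ cos Δλ = 0.592329,  By = cos φ₂ sin Δλ = 0.128239
φₘ = atan2(sin φ₁ + sin φ₂, √((cos φ₁ + Bx)² + By²)) = -65.55753°
λₘ = λ₁ + atan2(By, cos φ₁ + Bx) = -52.13579°

52.136°W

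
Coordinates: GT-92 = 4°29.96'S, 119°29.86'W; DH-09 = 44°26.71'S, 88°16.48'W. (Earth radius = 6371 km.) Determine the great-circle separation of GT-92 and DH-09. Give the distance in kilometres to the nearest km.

GT-92: φ = -4.49933°, λ = -119.49767°
DH-09: φ = -44.44517°, λ = -88.27467°
Δφ = -39.9458°,  Δλ = 31.2230°
a = sin²(Δφ/2) + cos φ₁ cos φ₂ sin²(Δλ/2) = 0.168218
c = 2·arcsin(√a) = 0.845224 rad = 48.4278°
d = R·c = 6371 × 0.845224 = 5384.9 km

5385 km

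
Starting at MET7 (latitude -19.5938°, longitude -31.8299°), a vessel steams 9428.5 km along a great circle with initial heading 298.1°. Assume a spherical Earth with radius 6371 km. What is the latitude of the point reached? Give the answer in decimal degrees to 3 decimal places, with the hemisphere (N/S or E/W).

δ = d/R = 9428.5/6371 = 1.479909 rad
φ₂ = arcsin(sin φ₁ cos δ + cos φ₁ sin δ cos θ)
   = arcsin(-0.33535·0.09076 + 0.94209·0.99587·0.47101) = 24.29713°
λ₂ = λ₁ + atan2(sin θ sin δ cos φ₁, cos δ − sin φ₁ sin φ₂) = -106.37942°

24.297°N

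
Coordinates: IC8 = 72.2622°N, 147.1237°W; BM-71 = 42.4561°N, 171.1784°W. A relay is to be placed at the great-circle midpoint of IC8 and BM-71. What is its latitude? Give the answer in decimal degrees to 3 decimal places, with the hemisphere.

57.833°N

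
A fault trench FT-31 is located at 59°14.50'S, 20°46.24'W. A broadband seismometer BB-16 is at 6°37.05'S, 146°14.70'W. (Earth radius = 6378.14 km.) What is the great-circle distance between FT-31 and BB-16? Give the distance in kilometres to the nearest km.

11276 km

FT-31: φ = -59.24167°, λ = -20.77067°
BB-16: φ = -6.61750°, λ = -146.24500°
Δφ = 52.6242°,  Δλ = -125.4743°
a = sin²(Δφ/2) + cos φ₁ cos φ₂ sin²(Δλ/2) = 0.597894
c = 2·arcsin(√a) = 1.767857 rad = 101.2908°
d = R·c = 6378.14 × 1.767857 = 11275.6 km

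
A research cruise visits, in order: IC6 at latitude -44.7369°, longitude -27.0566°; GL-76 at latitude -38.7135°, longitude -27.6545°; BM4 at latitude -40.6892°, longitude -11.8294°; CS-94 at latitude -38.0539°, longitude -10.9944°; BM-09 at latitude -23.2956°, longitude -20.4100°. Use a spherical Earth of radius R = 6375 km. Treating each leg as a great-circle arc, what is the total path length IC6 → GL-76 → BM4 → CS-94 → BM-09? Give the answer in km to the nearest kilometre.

IC6→GL-76: c = 0.105415 rad, d = 672.02 km
GL-76→BM4: c = 0.214978 rad, d = 1370.49 km
BM4→CS-94: c = 0.047354 rad, d = 301.88 km
CS-94→BM-09: c = 0.293403 rad, d = 1870.44 km
Total = 672.02 + 1370.49 + 301.88 + 1870.44 = 4214.83 km

4215 km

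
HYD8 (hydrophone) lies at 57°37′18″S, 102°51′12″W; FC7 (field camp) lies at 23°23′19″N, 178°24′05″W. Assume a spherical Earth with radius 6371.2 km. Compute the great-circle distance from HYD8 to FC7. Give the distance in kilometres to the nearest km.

HYD8: φ = -57.62167°, λ = -102.85333°
FC7: φ = +23.38861°, λ = -178.40139°
Δφ = 81.0103°,  Δλ = -75.5481°
a = sin²(Δφ/2) + cos φ₁ cos φ₂ sin²(Δλ/2) = 0.606293
c = 2·arcsin(√a) = 1.785016 rad = 102.2739°
d = R·c = 6371.2 × 1.785016 = 11372.7 km

11373 km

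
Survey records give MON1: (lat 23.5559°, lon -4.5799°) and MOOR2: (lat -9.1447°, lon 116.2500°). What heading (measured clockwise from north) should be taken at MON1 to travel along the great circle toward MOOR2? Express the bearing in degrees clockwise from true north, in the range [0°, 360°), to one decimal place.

Δλ = 120.8299°
y = sin Δλ · cos φ₂ = 0.847779
x = cos φ₁ sin φ₂ − sin φ₁ cos φ₂ cos Δλ = 0.056526
θ = atan2(y, x) = 86.1854° → 86.1854° (mod 360°)

86.2°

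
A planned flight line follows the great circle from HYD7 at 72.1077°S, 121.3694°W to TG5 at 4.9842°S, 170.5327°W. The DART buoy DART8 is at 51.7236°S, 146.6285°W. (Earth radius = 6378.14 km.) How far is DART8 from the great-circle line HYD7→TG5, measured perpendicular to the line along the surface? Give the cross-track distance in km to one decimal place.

420.8 km

δ₁₃ = central angle HYD7→DART8 = 0.404797 rad  (haversine)
θ₁₃ = bearing HYD7→DART8 = 317.842°,  θ₁₂ = bearing HYD7→TG5 = 308.206°
dₓₜ = R·arcsin(sin δ₁₃ · sin(θ₁₃ − θ₁₂)) = 6378.14·arcsin(0.39383·sin(9.637°)) = 420.807 km
|dₓₜ| = 420.807 km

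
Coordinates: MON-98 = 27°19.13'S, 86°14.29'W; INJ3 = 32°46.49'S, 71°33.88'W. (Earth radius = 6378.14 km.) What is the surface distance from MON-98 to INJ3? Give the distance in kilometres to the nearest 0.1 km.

1537.0 km

MON-98: φ = -27.31883°, λ = -86.23817°
INJ3: φ = -32.77483°, λ = -71.56467°
Δφ = -5.4560°,  Δλ = 14.6735°
a = sin²(Δφ/2) + cos φ₁ cos φ₂ sin²(Δλ/2) = 0.014447
c = 2·arcsin(√a) = 0.240977 rad = 13.8070°
d = R·c = 6378.14 × 0.240977 = 1537.0 km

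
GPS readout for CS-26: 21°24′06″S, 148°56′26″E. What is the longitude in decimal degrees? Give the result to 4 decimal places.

148° + 56′/60 + 26″/3600 = 148 + 0.93333 + 0.00722 = 148.9406°

148.9406°E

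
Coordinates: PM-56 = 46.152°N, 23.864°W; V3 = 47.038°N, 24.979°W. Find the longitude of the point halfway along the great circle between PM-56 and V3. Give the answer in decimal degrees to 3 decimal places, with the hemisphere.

Bx = cos φ₂ cos Δλ = 0.681384,  By = cos φ₂ sin Δλ = -0.013262
φₘ = atan2(sin φ₁ + sin φ₂, √((cos φ₁ + Bx)² + By²)) = 46.59635°
λₘ = λ₁ + atan2(By, cos φ₁ + Bx) = -24.41694°

24.417°W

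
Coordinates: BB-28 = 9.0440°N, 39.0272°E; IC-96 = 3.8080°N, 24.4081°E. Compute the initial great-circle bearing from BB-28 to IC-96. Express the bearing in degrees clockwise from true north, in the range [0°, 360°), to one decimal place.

251.1°

Δλ = -14.6191°
y = sin Δλ · cos φ₂ = -0.251835
x = cos φ₁ sin φ₂ − sin φ₁ cos φ₂ cos Δλ = -0.086180
θ = atan2(y, x) = -108.8915° → 251.1085° (mod 360°)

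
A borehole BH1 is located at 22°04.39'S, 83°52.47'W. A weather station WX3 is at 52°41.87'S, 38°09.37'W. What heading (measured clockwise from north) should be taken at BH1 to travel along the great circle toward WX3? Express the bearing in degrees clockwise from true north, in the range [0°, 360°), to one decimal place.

BH1: φ = -22.07317°, λ = -83.87450°
WX3: φ = -52.69783°, λ = -38.15617°
Δλ = 45.7183°
y = sin Δλ · cos φ₂ = 0.433858
x = cos φ₁ sin φ₂ − sin φ₁ cos φ₂ cos Δλ = -0.578146
θ = atan2(y, x) = 143.1143° → 143.1143° (mod 360°)

143.1°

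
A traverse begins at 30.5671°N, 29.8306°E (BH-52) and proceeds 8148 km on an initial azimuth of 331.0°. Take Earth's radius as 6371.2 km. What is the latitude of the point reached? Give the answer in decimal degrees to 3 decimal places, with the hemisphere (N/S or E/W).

δ = d/R = 8148/6371.2 = 1.278880 rad
φ₂ = arcsin(sin φ₁ cos δ + cos φ₁ sin δ cos θ)
   = arcsin(0.50855·0.28779 + 0.86103·0.95769·0.87462) = 60.17766°
λ₂ = λ₁ + atan2(sin θ sin δ cos φ₁, cos δ − sin φ₁ sin φ₂) = -81.16350°

60.178°N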